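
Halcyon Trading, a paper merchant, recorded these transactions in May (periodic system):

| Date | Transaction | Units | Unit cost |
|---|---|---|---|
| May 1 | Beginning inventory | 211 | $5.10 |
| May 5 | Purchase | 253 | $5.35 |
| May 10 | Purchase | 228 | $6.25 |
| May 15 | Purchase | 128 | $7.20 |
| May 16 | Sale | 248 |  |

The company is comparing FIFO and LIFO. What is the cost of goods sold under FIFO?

FIFO COGS: 211 @ $5.10 + 37 @ $5.35 = $1,274.05
LIFO COGS: 128 @ $7.20 + 120 @ $6.25 = $1,671.60

COGS = $1,274.05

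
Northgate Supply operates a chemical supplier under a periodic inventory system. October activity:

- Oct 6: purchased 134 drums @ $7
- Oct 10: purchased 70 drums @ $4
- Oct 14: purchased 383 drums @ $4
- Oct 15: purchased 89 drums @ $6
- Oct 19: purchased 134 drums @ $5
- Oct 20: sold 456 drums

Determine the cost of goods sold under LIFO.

COGS = $2,136

Oct 20, 456 sold [LIFO — newest first]: 134 @ $5 + 89 @ $6 + 233 @ $4 = $2,136
Ending inventory: 134 @ $7 + 70 @ $4 + 150 @ $4 = $1,818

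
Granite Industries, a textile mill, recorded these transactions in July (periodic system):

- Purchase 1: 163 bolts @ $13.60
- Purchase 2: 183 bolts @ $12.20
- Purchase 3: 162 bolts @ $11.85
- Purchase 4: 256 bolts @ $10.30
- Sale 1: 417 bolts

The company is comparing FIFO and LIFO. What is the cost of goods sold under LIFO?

FIFO COGS: 163 @ $13.60 + 183 @ $12.20 + 71 @ $11.85 = $5,290.75
LIFO COGS: 256 @ $10.30 + 161 @ $11.85 = $4,544.65

COGS = $4,544.65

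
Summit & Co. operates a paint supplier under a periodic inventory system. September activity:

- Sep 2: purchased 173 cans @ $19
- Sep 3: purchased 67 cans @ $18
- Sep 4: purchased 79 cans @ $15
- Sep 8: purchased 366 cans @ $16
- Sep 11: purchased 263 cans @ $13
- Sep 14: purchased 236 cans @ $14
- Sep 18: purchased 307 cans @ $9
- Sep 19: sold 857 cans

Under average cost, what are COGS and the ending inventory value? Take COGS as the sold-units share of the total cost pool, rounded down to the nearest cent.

Sep 19, sell 857: 857/1491 × $21,020.00 → $12,081.91
Ending inventory (cost pool remaining) = $8,938.09
Check: goods available $21,020.00 = COGS $12,081.91 + ending $8,938.09

COGS = $12,081.91; ending inventory = $8,938.09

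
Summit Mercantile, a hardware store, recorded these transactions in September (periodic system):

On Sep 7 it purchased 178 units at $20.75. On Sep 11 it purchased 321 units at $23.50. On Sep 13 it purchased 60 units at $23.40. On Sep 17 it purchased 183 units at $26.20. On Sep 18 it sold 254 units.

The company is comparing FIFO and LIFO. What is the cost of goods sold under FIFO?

COGS = $5,479.50

FIFO COGS: 178 @ $20.75 + 76 @ $23.50 = $5,479.50
LIFO COGS: 183 @ $26.20 + 60 @ $23.40 + 11 @ $23.50 = $6,457.10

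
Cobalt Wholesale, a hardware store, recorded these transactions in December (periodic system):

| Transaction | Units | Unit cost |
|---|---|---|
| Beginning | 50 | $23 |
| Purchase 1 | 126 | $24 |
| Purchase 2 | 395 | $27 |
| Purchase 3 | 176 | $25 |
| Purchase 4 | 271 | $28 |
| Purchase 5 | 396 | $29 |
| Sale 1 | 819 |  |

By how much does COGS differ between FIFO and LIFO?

FIFO COGS: 50 @ $23 + 126 @ $24 + 395 @ $27 + 176 @ $25 + 72 @ $28 = $21,255
LIFO COGS: 396 @ $29 + 271 @ $28 + 152 @ $25 = $22,872
Difference = |$21,255 − $22,872| = $1,617

$1,617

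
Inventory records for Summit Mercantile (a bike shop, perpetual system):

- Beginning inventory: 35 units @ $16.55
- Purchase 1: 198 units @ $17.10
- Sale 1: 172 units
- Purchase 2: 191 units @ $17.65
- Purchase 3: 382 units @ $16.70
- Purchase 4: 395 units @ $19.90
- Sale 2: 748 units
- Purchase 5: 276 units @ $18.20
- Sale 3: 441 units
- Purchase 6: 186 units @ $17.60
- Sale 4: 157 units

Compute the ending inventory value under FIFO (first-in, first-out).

Sale 1 (172) [FIFO — oldest first]: 35 @ $16.55 + 137 @ $17.10 = $2,921.95
Sale 2 (748) [FIFO — oldest first]: 61 @ $17.10 + 191 @ $17.65 + 382 @ $16.70 + 114 @ $19.90 = $13,062.25
Sale 3 (441) [FIFO — oldest first]: 281 @ $19.90 + 160 @ $18.20 = $8,503.90
Sale 4 (157) [FIFO — oldest first]: 116 @ $18.20 + 41 @ $17.60 = $2,832.80
Total COGS = $2,921.95 + $13,062.25 + $8,503.90 + $2,832.80 = $27,320.90
Ending inventory: 145 @ $17.60 = $2,552.00

Ending inventory = $2,552.00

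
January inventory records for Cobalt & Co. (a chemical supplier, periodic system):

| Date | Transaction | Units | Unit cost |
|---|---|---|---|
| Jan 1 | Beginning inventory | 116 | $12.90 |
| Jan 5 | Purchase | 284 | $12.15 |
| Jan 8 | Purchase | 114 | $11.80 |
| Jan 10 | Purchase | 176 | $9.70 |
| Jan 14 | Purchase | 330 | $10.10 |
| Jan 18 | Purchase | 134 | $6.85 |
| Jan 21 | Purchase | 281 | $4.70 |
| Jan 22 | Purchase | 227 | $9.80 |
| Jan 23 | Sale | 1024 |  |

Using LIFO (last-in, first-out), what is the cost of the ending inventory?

Ending inventory = $7,495.00

Jan 23, 1024 sold [LIFO — newest first]: 227 @ $9.80 + 281 @ $4.70 + 134 @ $6.85 + 330 @ $10.10 + 52 @ $9.70 = $8,300.60
Ending inventory: 116 @ $12.90 + 284 @ $12.15 + 114 @ $11.80 + 124 @ $9.70 = $7,495.00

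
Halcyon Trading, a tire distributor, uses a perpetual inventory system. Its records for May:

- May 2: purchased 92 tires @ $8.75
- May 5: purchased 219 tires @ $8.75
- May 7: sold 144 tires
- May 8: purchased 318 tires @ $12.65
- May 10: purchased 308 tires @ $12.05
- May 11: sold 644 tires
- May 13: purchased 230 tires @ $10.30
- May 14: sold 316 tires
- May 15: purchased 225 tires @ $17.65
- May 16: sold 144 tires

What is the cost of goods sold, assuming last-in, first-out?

May 7, 144 sold [LIFO — newest first]: 144 @ $8.75 = $1,260.00
May 11, 644 sold [LIFO — newest first]: 308 @ $12.05 + 318 @ $12.65 + 18 @ $8.75 = $7,891.60
May 14, 316 sold [LIFO — newest first]: 230 @ $10.30 + 57 @ $8.75 + 29 @ $8.75 = $3,121.50
May 16, 144 sold [LIFO — newest first]: 144 @ $17.65 = $2,541.60
Total COGS = $1,260.00 + $7,891.60 + $3,121.50 + $2,541.60 = $14,814.70
Ending inventory: 63 @ $8.75 + 81 @ $17.65 = $1,980.90
Check: goods available $16,795.60 = COGS $14,814.70 + ending $1,980.90

COGS = $14,814.70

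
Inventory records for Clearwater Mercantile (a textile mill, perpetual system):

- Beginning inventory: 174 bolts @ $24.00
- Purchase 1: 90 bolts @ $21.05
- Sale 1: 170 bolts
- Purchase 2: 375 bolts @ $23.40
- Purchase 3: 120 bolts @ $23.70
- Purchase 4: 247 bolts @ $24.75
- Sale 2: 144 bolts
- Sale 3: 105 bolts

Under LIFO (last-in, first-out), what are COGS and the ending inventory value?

Sale 1 (170) [LIFO — newest first]: 90 @ $21.05 + 80 @ $24.00 = $3,814.50
Sale 2 (144) [LIFO — newest first]: 144 @ $24.75 = $3,564.00
Sale 3 (105) [LIFO — newest first]: 103 @ $24.75 + 2 @ $23.70 = $2,596.65
Total COGS = $3,814.50 + $3,564.00 + $2,596.65 = $9,975.15
Ending inventory: 94 @ $24.00 + 375 @ $23.40 + 118 @ $23.70 = $13,827.60

COGS = $9,975.15; ending inventory = $13,827.60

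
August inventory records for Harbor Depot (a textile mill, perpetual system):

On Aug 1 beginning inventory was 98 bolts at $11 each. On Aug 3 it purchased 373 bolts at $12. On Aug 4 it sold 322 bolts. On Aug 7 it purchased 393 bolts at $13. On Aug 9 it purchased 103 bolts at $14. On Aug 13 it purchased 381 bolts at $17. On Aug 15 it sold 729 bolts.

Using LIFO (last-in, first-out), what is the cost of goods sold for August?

COGS = $14,968

Aug 4, 322 sold [LIFO — newest first]: 322 @ $12 = $3,864
Aug 15, 729 sold [LIFO — newest first]: 381 @ $17 + 103 @ $14 + 245 @ $13 = $11,104
Total COGS = $3,864 + $11,104 = $14,968
Ending inventory: 98 @ $11 + 51 @ $12 + 148 @ $13 = $3,614
Check: goods available $18,582 = COGS $14,968 + ending $3,614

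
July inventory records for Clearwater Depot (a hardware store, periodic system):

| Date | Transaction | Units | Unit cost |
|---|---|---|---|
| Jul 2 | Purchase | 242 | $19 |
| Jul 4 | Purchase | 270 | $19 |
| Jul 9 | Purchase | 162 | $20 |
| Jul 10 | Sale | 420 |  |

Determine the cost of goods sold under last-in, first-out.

COGS = $8,142

Jul 10, 420 sold [LIFO — newest first]: 162 @ $20 + 258 @ $19 = $8,142
Ending inventory: 242 @ $19 + 12 @ $19 = $4,826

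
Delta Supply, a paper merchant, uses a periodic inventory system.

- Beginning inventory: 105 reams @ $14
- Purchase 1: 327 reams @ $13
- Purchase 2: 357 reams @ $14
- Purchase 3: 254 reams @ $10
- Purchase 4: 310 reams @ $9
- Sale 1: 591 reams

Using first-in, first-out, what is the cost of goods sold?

COGS = $7,947

Sale 1 (591) [FIFO — oldest first]: 105 @ $14 + 327 @ $13 + 159 @ $14 = $7,947
Ending inventory: 198 @ $14 + 254 @ $10 + 310 @ $9 = $8,102
Check: goods available $16,049 = COGS $7,947 + ending $8,102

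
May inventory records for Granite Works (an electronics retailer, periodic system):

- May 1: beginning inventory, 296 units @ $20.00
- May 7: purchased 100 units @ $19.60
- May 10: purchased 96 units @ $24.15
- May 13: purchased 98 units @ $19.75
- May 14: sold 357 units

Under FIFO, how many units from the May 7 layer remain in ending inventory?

39

May 14, 357 sold [FIFO — oldest first]: 296 @ $20.00 + 61 @ $19.60 = $7,115.60
Ending inventory: 39 @ $19.60 + 96 @ $24.15 + 98 @ $19.75 = $5,018.30
Check: goods available $12,133.90 = COGS $7,115.60 + ending $5,018.30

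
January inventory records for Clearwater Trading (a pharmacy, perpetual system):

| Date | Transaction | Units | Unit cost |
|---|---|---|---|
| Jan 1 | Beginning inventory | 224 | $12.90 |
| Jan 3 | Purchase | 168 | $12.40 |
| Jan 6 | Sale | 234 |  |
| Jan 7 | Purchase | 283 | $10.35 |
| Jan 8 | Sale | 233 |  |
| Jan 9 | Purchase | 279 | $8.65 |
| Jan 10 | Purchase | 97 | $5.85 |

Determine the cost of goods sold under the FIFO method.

COGS = $5,749.05

Jan 6, 234 sold [FIFO — oldest first]: 224 @ $12.90 + 10 @ $12.40 = $3,013.60
Jan 8, 233 sold [FIFO — oldest first]: 158 @ $12.40 + 75 @ $10.35 = $2,735.45
Total COGS = $3,013.60 + $2,735.45 = $5,749.05
Ending inventory: 208 @ $10.35 + 279 @ $8.65 + 97 @ $5.85 = $5,133.60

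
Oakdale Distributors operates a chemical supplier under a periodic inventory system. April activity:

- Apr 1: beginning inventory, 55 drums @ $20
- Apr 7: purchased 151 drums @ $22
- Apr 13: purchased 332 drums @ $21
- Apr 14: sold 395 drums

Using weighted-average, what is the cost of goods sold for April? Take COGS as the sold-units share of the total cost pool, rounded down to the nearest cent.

Apr 14, sell 395: 395/538 × $11,394.00 → $8,365.48
Ending inventory (cost pool remaining) = $3,028.52

COGS = $8,365.48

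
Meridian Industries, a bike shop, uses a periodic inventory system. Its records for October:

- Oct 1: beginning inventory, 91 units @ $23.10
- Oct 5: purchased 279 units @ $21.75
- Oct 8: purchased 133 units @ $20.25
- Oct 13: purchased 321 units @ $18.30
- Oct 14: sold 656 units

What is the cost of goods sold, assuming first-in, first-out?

COGS = $13,663.50

Oct 14, 656 sold [FIFO — oldest first]: 91 @ $23.10 + 279 @ $21.75 + 133 @ $20.25 + 153 @ $18.30 = $13,663.50
Ending inventory: 168 @ $18.30 = $3,074.40
Check: goods available $16,737.90 = COGS $13,663.50 + ending $3,074.40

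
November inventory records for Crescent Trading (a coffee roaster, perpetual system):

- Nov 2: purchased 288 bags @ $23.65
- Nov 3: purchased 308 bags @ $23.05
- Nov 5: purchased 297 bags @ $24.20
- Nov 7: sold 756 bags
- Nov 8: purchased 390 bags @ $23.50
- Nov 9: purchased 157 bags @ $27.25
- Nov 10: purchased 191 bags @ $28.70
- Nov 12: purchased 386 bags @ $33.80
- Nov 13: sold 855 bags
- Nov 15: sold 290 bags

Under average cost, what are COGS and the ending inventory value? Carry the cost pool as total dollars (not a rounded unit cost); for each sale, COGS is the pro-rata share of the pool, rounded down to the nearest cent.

After Nov 2: 288 on hand, pool $6,811.20 (≈ $23.6500 each)
After Nov 3: 596 on hand, pool $13,910.60 (≈ $23.3399 each)
After Nov 5: 893 on hand, pool $21,098.00 (≈ $23.6260 each)
Nov 7, sell 756: 756/893 × $21,098.00 → $17,861.24
After Nov 8: 527 on hand, pool $12,401.76 (≈ $23.5328 each)
After Nov 9: 684 on hand, pool $16,680.01 (≈ $24.3860 each)
After Nov 10: 875 on hand, pool $22,161.71 (≈ $25.3277 each)
After Nov 12: 1261 on hand, pool $35,208.51 (≈ $27.9211 each)
Nov 13, sell 855: 855/1261 × $35,208.51 → $23,872.54
Nov 15, sell 290: 290/406 × $11,335.97 → $8,097.12
Total COGS = $17,861.24 + $23,872.54 + $8,097.12 = $49,830.90
Ending inventory (cost pool remaining) = $3,238.85

COGS = $49,830.90; ending inventory = $3,238.85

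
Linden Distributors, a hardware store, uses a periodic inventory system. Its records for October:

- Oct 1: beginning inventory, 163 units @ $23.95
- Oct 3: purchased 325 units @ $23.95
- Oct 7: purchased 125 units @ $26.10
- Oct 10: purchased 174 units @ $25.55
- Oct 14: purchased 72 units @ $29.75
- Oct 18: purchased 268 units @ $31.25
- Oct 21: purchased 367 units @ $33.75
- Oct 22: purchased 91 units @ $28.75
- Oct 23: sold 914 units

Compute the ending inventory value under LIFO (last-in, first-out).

Oct 23, 914 sold [LIFO — newest first]: 91 @ $28.75 + 367 @ $33.75 + 268 @ $31.25 + 72 @ $29.75 + 116 @ $25.55 = $28,483.30
Ending inventory: 163 @ $23.95 + 325 @ $23.95 + 125 @ $26.10 + 58 @ $25.55 = $16,432.00

Ending inventory = $16,432.00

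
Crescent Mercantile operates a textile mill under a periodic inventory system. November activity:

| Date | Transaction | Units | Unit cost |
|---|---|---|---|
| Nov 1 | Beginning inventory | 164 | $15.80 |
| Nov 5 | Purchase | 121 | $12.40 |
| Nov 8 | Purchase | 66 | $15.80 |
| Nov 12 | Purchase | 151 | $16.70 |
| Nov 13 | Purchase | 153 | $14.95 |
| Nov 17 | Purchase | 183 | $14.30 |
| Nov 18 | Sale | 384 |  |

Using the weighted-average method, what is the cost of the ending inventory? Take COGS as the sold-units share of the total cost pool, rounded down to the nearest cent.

Ending inventory = $6,804.78

Nov 18, sell 384: 384/838 × $12,560.35 → $5,755.57
Ending inventory (cost pool remaining) = $6,804.78
Check: goods available $12,560.35 = COGS $5,755.57 + ending $6,804.78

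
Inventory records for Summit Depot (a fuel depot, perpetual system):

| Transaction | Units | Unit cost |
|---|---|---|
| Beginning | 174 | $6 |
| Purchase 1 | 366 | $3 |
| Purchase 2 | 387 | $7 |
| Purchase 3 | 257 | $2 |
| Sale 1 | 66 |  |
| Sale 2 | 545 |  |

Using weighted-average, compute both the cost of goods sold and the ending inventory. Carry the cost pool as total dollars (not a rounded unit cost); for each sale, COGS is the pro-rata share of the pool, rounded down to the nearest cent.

COGS = $2,768.59; ending inventory = $2,596.41

After Beginning: 174 on hand, pool $1,044.00 (≈ $6.0000 each)
After Purchase 1: 540 on hand, pool $2,142.00 (≈ $3.9667 each)
After Purchase 2: 927 on hand, pool $4,851.00 (≈ $5.2330 each)
After Purchase 3: 1184 on hand, pool $5,365.00 (≈ $4.5312 each)
Sale 1, sell 66: 66/1184 × $5,365.00 → $299.06
Sale 2, sell 545: 545/1118 × $5,065.94 → $2,469.53
Total COGS = $299.06 + $2,469.53 = $2,768.59
Ending inventory (cost pool remaining) = $2,596.41
Check: goods available $5,365.00 = COGS $2,768.59 + ending $2,596.41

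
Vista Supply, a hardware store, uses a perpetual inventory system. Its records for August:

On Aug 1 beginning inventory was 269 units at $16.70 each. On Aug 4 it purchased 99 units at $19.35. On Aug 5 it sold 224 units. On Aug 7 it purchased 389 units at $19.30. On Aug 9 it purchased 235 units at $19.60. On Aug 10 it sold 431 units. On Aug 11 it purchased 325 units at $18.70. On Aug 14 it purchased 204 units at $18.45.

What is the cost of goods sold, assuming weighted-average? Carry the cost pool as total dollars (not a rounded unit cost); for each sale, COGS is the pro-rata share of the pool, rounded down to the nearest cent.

COGS = $12,105.85

After Aug 1: 269 on hand, pool $4,492.30 (≈ $16.7000 each)
After Aug 4: 368 on hand, pool $6,407.95 (≈ $17.4129 each)
Aug 5, sell 224: 224/368 × $6,407.95 → $3,900.49
After Aug 7: 533 on hand, pool $10,015.16 (≈ $18.7902 each)
After Aug 9: 768 on hand, pool $14,621.16 (≈ $19.0380 each)
Aug 10, sell 431: 431/768 × $14,621.16 → $8,205.36
After Aug 11: 662 on hand, pool $12,493.30 (≈ $18.8721 each)
After Aug 14: 866 on hand, pool $16,257.10 (≈ $18.7726 each)
Total COGS = $3,900.49 + $8,205.36 = $12,105.85
Ending inventory (cost pool remaining) = $16,257.10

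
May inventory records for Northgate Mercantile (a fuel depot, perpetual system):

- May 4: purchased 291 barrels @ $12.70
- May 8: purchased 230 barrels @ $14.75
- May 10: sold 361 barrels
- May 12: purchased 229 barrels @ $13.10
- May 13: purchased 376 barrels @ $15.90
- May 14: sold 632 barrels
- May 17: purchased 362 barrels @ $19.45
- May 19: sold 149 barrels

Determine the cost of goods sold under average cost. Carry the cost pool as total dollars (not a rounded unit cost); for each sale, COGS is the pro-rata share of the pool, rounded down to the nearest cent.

COGS = $16,830.26

After May 4: 291 on hand, pool $3,695.70 (≈ $12.7000 each)
After May 8: 521 on hand, pool $7,088.20 (≈ $13.6050 each)
May 10, sell 361: 361/521 × $7,088.20 → $4,911.40
After May 12: 389 on hand, pool $5,176.70 (≈ $13.3077 each)
After May 13: 765 on hand, pool $11,155.10 (≈ $14.5818 each)
May 14, sell 632: 632/765 × $11,155.10 → $9,215.71
After May 17: 495 on hand, pool $8,980.29 (≈ $18.1420 each)
May 19, sell 149: 149/495 × $8,980.29 → $2,703.15
Total COGS = $4,911.40 + $9,215.71 + $2,703.15 = $16,830.26
Ending inventory (cost pool remaining) = $6,277.14
Check: goods available $23,107.40 = COGS $16,830.26 + ending $6,277.14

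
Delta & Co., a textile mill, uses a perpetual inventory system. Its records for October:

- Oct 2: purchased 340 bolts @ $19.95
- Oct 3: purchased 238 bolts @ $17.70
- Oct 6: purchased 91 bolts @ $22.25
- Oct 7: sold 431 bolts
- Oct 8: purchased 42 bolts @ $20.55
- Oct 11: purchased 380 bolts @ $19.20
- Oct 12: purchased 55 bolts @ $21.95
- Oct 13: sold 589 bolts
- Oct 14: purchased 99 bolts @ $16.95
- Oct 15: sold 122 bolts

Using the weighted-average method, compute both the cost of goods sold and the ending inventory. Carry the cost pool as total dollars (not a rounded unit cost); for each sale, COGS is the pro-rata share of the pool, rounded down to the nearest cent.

COGS = $22,167.30; ending inventory = $1,897.45

After Oct 2: 340 on hand, pool $6,783.00 (≈ $19.9500 each)
After Oct 3: 578 on hand, pool $10,995.60 (≈ $19.0235 each)
After Oct 6: 669 on hand, pool $13,020.35 (≈ $19.4624 each)
Oct 7, sell 431: 431/669 × $13,020.35 → $8,388.29
After Oct 8: 280 on hand, pool $5,495.16 (≈ $19.6256 each)
After Oct 11: 660 on hand, pool $12,791.16 (≈ $19.3805 each)
After Oct 12: 715 on hand, pool $13,998.41 (≈ $19.5782 each)
Oct 13, sell 589: 589/715 × $13,998.41 → $11,531.55
After Oct 14: 225 on hand, pool $4,144.91 (≈ $18.4218 each)
Oct 15, sell 122: 122/225 × $4,144.91 → $2,247.46
Total COGS = $8,388.29 + $11,531.55 + $2,247.46 = $22,167.30
Ending inventory (cost pool remaining) = $1,897.45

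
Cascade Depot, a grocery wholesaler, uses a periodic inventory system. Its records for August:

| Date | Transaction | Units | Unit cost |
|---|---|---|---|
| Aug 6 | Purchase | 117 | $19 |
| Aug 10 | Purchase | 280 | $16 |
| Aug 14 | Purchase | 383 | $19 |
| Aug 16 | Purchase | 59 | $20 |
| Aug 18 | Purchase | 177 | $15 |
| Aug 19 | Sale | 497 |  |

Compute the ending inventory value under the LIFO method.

Aug 19, 497 sold [LIFO — newest first]: 177 @ $15 + 59 @ $20 + 261 @ $19 = $8,794
Ending inventory: 117 @ $19 + 280 @ $16 + 122 @ $19 = $9,021

Ending inventory = $9,021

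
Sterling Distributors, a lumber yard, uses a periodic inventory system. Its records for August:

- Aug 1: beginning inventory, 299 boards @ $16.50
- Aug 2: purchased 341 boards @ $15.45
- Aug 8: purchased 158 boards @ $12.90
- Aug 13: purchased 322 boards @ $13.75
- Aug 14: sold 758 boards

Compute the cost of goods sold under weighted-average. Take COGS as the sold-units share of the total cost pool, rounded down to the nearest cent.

Aug 14, sell 758: 758/1120 × $16,667.65 → $11,280.42
Ending inventory (cost pool remaining) = $5,387.23

COGS = $11,280.42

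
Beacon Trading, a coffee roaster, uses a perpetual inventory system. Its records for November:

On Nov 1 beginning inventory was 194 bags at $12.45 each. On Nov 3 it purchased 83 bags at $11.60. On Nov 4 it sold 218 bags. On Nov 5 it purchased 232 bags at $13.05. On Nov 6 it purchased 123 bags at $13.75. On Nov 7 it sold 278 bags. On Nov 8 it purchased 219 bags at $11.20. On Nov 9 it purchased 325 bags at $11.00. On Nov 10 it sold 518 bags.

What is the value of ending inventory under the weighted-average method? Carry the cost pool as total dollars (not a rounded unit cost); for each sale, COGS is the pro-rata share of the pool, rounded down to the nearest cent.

Ending inventory = $1,861.65

After Nov 1: 194 on hand, pool $2,415.30 (≈ $12.4500 each)
After Nov 3: 277 on hand, pool $3,378.10 (≈ $12.1953 each)
Nov 4, sell 218: 218/277 × $3,378.10 → $2,658.57
After Nov 5: 291 on hand, pool $3,747.13 (≈ $12.8767 each)
After Nov 6: 414 on hand, pool $5,438.38 (≈ $13.1362 each)
Nov 7, sell 278: 278/414 × $5,438.38 → $3,651.85
After Nov 8: 355 on hand, pool $4,239.33 (≈ $11.9418 each)
After Nov 9: 680 on hand, pool $7,814.33 (≈ $11.4917 each)
Nov 10, sell 518: 518/680 × $7,814.33 → $5,952.68
Total COGS = $2,658.57 + $3,651.85 + $5,952.68 = $12,263.10
Ending inventory (cost pool remaining) = $1,861.65
Check: goods available $14,124.75 = COGS $12,263.10 + ending $1,861.65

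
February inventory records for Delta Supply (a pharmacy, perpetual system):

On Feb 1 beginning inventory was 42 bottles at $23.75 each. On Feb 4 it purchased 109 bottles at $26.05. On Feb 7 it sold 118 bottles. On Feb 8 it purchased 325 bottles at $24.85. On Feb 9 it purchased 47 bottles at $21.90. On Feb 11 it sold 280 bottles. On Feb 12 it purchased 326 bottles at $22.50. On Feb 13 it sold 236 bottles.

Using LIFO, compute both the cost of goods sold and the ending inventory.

COGS = $15,182.55; ending inventory = $5,094.95

Feb 7, 118 sold [LIFO — newest first]: 109 @ $26.05 + 9 @ $23.75 = $3,053.20
Feb 11, 280 sold [LIFO — newest first]: 47 @ $21.90 + 233 @ $24.85 = $6,819.35
Feb 13, 236 sold [LIFO — newest first]: 236 @ $22.50 = $5,310.00
Total COGS = $3,053.20 + $6,819.35 + $5,310.00 = $15,182.55
Ending inventory: 33 @ $23.75 + 92 @ $24.85 + 90 @ $22.50 = $5,094.95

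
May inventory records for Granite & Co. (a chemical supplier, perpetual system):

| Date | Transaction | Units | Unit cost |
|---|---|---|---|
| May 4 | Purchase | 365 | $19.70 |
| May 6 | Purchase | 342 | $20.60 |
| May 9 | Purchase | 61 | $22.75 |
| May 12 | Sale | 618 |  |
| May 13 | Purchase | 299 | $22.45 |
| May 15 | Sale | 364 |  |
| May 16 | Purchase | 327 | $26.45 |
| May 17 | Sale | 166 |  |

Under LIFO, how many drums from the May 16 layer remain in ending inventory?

May 12, 618 sold [LIFO — newest first]: 61 @ $22.75 + 342 @ $20.60 + 215 @ $19.70 = $12,668.45
May 15, 364 sold [LIFO — newest first]: 299 @ $22.45 + 65 @ $19.70 = $7,993.05
May 17, 166 sold [LIFO — newest first]: 166 @ $26.45 = $4,390.70
Total COGS = $12,668.45 + $7,993.05 + $4,390.70 = $25,052.20
Ending inventory: 85 @ $19.70 + 161 @ $26.45 = $5,932.95

161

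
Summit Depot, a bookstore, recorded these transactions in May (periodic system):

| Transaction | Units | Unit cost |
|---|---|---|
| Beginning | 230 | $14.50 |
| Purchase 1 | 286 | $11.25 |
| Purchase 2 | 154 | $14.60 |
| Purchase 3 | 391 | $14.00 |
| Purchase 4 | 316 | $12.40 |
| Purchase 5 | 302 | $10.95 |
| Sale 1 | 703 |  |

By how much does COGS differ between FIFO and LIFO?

FIFO COGS: 230 @ $14.50 + 286 @ $11.25 + 154 @ $14.60 + 33 @ $14.00 = $9,262.90
LIFO COGS: 302 @ $10.95 + 316 @ $12.40 + 85 @ $14.00 = $8,415.30
Difference = |$9,262.90 − $8,415.30| = $847.60

$847.60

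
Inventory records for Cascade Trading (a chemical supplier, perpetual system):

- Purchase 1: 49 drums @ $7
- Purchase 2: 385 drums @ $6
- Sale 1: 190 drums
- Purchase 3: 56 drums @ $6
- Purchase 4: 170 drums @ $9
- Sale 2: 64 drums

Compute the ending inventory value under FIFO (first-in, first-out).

Sale 1 (190) [FIFO — oldest first]: 49 @ $7 + 141 @ $6 = $1,189
Sale 2 (64) [FIFO — oldest first]: 64 @ $6 = $384
Total COGS = $1,189 + $384 = $1,573
Ending inventory: 180 @ $6 + 56 @ $6 + 170 @ $9 = $2,946

Ending inventory = $2,946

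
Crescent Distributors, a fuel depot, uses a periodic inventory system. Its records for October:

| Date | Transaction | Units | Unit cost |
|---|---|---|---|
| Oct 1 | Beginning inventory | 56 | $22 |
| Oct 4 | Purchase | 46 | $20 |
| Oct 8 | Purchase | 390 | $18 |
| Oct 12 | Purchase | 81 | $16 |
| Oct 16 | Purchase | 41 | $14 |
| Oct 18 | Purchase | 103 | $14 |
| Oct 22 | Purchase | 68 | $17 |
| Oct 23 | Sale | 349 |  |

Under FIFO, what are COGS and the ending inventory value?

Oct 23, 349 sold [FIFO — oldest first]: 56 @ $22 + 46 @ $20 + 247 @ $18 = $6,598
Ending inventory: 143 @ $18 + 81 @ $16 + 41 @ $14 + 103 @ $14 + 68 @ $17 = $7,042
Check: goods available $13,640 = COGS $6,598 + ending $7,042

COGS = $6,598; ending inventory = $7,042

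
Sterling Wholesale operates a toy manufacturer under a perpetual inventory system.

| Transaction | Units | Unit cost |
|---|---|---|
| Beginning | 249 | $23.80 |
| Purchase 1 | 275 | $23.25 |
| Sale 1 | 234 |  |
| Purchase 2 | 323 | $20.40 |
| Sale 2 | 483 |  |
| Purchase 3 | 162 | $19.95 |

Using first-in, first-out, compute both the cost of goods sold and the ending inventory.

Sale 1 (234) [FIFO — oldest first]: 234 @ $23.80 = $5,569.20
Sale 2 (483) [FIFO — oldest first]: 15 @ $23.80 + 275 @ $23.25 + 193 @ $20.40 = $10,687.95
Total COGS = $5,569.20 + $10,687.95 = $16,257.15
Ending inventory: 130 @ $20.40 + 162 @ $19.95 = $5,883.90
Check: goods available $22,141.05 = COGS $16,257.15 + ending $5,883.90

COGS = $16,257.15; ending inventory = $5,883.90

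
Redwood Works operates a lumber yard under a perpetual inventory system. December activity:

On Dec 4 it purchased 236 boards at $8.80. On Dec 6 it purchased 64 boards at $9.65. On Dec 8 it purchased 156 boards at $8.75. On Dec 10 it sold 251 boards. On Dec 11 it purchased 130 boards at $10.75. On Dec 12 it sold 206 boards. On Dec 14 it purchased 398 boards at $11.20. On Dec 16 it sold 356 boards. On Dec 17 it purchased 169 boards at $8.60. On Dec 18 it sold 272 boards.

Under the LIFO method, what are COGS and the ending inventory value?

COGS = $10,769.50; ending inventory = $598.40

Dec 10, 251 sold [LIFO — newest first]: 156 @ $8.75 + 64 @ $9.65 + 31 @ $8.80 = $2,255.40
Dec 12, 206 sold [LIFO — newest first]: 130 @ $10.75 + 76 @ $8.80 = $2,066.30
Dec 16, 356 sold [LIFO — newest first]: 356 @ $11.20 = $3,987.20
Dec 18, 272 sold [LIFO — newest first]: 169 @ $8.60 + 42 @ $11.20 + 61 @ $8.80 = $2,460.60
Total COGS = $2,255.40 + $2,066.30 + $3,987.20 + $2,460.60 = $10,769.50
Ending inventory: 68 @ $8.80 = $598.40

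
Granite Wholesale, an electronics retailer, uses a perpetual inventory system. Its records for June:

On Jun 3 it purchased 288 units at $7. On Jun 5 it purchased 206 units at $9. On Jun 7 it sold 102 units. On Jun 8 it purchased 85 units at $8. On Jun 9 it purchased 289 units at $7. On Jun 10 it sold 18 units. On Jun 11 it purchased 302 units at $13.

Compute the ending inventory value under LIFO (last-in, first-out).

Ending inventory = $9,455

Jun 7, 102 sold [LIFO — newest first]: 102 @ $9 = $918
Jun 10, 18 sold [LIFO — newest first]: 18 @ $7 = $126
Total COGS = $918 + $126 = $1,044
Ending inventory: 288 @ $7 + 104 @ $9 + 85 @ $8 + 271 @ $7 + 302 @ $13 = $9,455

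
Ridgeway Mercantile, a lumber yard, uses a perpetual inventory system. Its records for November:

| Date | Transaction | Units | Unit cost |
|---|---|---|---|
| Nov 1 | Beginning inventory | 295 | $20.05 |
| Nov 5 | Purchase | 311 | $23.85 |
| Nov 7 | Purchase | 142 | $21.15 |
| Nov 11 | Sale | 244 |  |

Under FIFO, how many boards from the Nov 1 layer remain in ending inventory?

Nov 11, 244 sold [FIFO — oldest first]: 244 @ $20.05 = $4,892.20
Ending inventory: 51 @ $20.05 + 311 @ $23.85 + 142 @ $21.15 = $11,443.20

51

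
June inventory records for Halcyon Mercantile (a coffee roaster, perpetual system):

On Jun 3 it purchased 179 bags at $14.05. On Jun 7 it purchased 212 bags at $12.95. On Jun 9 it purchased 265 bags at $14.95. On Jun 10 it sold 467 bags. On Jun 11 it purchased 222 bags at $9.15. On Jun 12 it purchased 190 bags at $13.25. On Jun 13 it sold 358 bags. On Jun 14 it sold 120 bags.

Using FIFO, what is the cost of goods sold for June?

Jun 10, 467 sold [FIFO — oldest first]: 179 @ $14.05 + 212 @ $12.95 + 76 @ $14.95 = $6,396.55
Jun 13, 358 sold [FIFO — oldest first]: 189 @ $14.95 + 169 @ $9.15 = $4,371.90
Jun 14, 120 sold [FIFO — oldest first]: 53 @ $9.15 + 67 @ $13.25 = $1,372.70
Total COGS = $6,396.55 + $4,371.90 + $1,372.70 = $12,141.15
Ending inventory: 123 @ $13.25 = $1,629.75
Check: goods available $13,770.90 = COGS $12,141.15 + ending $1,629.75

COGS = $12,141.15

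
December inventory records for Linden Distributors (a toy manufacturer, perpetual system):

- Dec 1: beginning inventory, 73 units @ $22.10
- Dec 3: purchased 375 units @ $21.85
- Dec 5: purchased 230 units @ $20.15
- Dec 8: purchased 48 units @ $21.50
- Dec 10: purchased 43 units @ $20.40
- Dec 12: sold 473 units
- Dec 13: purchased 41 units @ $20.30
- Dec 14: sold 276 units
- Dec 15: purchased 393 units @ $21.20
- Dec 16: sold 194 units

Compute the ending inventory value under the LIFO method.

Dec 12, 473 sold [LIFO — newest first]: 43 @ $20.40 + 48 @ $21.50 + 230 @ $20.15 + 152 @ $21.85 = $9,864.90
Dec 14, 276 sold [LIFO — newest first]: 41 @ $20.30 + 223 @ $21.85 + 12 @ $22.10 = $5,970.05
Dec 16, 194 sold [LIFO — newest first]: 194 @ $21.20 = $4,112.80
Total COGS = $9,864.90 + $5,970.05 + $4,112.80 = $19,947.75
Ending inventory: 61 @ $22.10 + 199 @ $21.20 = $5,566.90
Check: goods available $25,514.65 = COGS $19,947.75 + ending $5,566.90

Ending inventory = $5,566.90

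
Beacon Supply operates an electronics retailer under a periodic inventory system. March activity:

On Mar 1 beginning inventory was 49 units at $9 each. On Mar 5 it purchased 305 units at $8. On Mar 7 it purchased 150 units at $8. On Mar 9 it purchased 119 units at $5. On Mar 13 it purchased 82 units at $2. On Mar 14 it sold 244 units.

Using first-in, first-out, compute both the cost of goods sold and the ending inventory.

COGS = $2,001; ending inventory = $2,839

Mar 14, 244 sold [FIFO — oldest first]: 49 @ $9 + 195 @ $8 = $2,001
Ending inventory: 110 @ $8 + 150 @ $8 + 119 @ $5 + 82 @ $2 = $2,839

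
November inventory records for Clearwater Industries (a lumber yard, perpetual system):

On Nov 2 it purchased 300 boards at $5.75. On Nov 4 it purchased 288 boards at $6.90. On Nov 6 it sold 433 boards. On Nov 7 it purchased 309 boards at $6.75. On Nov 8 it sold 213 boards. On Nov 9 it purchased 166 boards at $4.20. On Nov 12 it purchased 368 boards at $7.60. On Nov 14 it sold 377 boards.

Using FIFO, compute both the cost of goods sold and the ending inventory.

Nov 6, 433 sold [FIFO — oldest first]: 300 @ $5.75 + 133 @ $6.90 = $2,642.70
Nov 8, 213 sold [FIFO — oldest first]: 155 @ $6.90 + 58 @ $6.75 = $1,461.00
Nov 14, 377 sold [FIFO — oldest first]: 251 @ $6.75 + 126 @ $4.20 = $2,223.45
Total COGS = $2,642.70 + $1,461.00 + $2,223.45 = $6,327.15
Ending inventory: 40 @ $4.20 + 368 @ $7.60 = $2,964.80
Check: goods available $9,291.95 = COGS $6,327.15 + ending $2,964.80

COGS = $6,327.15; ending inventory = $2,964.80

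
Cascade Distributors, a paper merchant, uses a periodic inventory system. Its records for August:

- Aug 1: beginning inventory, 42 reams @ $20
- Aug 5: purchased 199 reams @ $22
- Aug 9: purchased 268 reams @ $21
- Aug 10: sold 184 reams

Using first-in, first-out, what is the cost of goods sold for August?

COGS = $3,964

Aug 10, 184 sold [FIFO — oldest first]: 42 @ $20 + 142 @ $22 = $3,964
Ending inventory: 57 @ $22 + 268 @ $21 = $6,882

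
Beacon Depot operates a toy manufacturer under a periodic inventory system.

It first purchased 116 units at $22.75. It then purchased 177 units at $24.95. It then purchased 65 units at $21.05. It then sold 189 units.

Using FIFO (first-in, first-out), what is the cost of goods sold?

Sale 1 (189) [FIFO — oldest first]: 116 @ $22.75 + 73 @ $24.95 = $4,460.35
Ending inventory: 104 @ $24.95 + 65 @ $21.05 = $3,963.05
Check: goods available $8,423.40 = COGS $4,460.35 + ending $3,963.05

COGS = $4,460.35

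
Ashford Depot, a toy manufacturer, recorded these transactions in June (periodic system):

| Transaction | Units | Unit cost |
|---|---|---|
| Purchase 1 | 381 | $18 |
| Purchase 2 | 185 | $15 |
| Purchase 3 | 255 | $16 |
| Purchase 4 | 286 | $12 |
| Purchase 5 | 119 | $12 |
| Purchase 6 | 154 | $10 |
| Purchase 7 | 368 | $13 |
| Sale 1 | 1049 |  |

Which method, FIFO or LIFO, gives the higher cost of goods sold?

FIFO

FIFO COGS: 381 @ $18 + 185 @ $15 + 255 @ $16 + 228 @ $12 = $16,449
LIFO COGS: 368 @ $13 + 154 @ $10 + 119 @ $12 + 286 @ $12 + 122 @ $16 = $13,136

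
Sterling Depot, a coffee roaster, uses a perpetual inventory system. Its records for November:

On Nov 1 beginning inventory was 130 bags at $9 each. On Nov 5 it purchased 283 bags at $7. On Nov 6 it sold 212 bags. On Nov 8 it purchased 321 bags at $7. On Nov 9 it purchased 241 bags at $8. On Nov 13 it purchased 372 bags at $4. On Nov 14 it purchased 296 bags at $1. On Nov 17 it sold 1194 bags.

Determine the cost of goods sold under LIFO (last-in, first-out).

Nov 6, 212 sold [LIFO — newest first]: 212 @ $7 = $1,484
Nov 17, 1194 sold [LIFO — newest first]: 296 @ $1 + 372 @ $4 + 241 @ $8 + 285 @ $7 = $5,707
Total COGS = $1,484 + $5,707 = $7,191
Ending inventory: 130 @ $9 + 71 @ $7 + 36 @ $7 = $1,919

COGS = $7,191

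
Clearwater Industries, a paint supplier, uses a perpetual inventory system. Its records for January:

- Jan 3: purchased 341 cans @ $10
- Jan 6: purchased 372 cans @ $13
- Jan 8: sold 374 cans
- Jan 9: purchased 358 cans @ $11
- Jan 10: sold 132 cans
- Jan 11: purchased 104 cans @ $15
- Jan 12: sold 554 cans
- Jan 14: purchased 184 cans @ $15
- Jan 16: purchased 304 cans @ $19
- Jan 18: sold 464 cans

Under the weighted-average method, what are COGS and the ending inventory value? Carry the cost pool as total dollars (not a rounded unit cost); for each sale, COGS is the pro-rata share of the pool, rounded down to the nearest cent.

COGS = $19,998.09; ending inventory = $2,281.91

After Jan 3: 341 on hand, pool $3,410.00 (≈ $10.0000 each)
After Jan 6: 713 on hand, pool $8,246.00 (≈ $11.5652 each)
Jan 8, sell 374: 374/713 × $8,246.00 → $4,325.39
After Jan 9: 697 on hand, pool $7,858.61 (≈ $11.2749 each)
Jan 10, sell 132: 132/697 × $7,858.61 → $1,488.28
After Jan 11: 669 on hand, pool $7,930.33 (≈ $11.8540 each)
Jan 12, sell 554: 554/669 × $7,930.33 → $6,567.11
After Jan 14: 299 on hand, pool $4,123.22 (≈ $13.7900 each)
After Jan 16: 603 on hand, pool $9,899.22 (≈ $16.4166 each)
Jan 18, sell 464: 464/603 × $9,899.22 → $7,617.31
Total COGS = $4,325.39 + $1,488.28 + $6,567.11 + $7,617.31 = $19,998.09
Ending inventory (cost pool remaining) = $2,281.91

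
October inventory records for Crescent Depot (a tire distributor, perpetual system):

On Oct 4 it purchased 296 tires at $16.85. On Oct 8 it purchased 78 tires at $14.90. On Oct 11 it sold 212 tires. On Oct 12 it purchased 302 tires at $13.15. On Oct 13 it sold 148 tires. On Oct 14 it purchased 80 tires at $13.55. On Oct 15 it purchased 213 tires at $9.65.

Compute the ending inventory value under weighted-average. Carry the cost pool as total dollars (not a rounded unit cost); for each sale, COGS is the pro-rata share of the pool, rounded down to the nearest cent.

Ending inventory = $7,658.20

After Oct 4: 296 on hand, pool $4,987.60 (≈ $16.8500 each)
After Oct 8: 374 on hand, pool $6,149.80 (≈ $16.4433 each)
Oct 11, sell 212: 212/374 × $6,149.80 → $3,485.98
After Oct 12: 464 on hand, pool $6,635.12 (≈ $14.2998 each)
Oct 13, sell 148: 148/464 × $6,635.12 → $2,116.37
After Oct 14: 396 on hand, pool $5,602.75 (≈ $14.1484 each)
After Oct 15: 609 on hand, pool $7,658.20 (≈ $12.5750 each)
Total COGS = $3,485.98 + $2,116.37 = $5,602.35
Ending inventory (cost pool remaining) = $7,658.20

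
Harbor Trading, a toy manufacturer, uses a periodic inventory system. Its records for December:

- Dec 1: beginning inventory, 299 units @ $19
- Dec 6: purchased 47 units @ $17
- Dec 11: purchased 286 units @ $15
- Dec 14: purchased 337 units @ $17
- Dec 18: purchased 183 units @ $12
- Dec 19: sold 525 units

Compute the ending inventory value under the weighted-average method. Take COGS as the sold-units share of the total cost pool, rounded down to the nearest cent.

Ending inventory = $10,175.15

Dec 19, sell 525: 525/1152 × $18,695.00 → $8,519.85
Ending inventory (cost pool remaining) = $10,175.15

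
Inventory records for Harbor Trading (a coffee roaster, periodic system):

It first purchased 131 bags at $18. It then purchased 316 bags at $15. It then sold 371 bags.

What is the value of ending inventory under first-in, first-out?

Sale 1 (371) [FIFO — oldest first]: 131 @ $18 + 240 @ $15 = $5,958
Ending inventory: 76 @ $15 = $1,140

Ending inventory = $1,140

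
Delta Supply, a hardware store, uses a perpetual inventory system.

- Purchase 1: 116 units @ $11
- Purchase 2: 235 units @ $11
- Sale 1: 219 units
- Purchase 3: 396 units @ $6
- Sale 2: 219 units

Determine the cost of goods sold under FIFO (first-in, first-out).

COGS = $4,383

Sale 1 (219) [FIFO — oldest first]: 116 @ $11 + 103 @ $11 = $2,409
Sale 2 (219) [FIFO — oldest first]: 132 @ $11 + 87 @ $6 = $1,974
Total COGS = $2,409 + $1,974 = $4,383
Ending inventory: 309 @ $6 = $1,854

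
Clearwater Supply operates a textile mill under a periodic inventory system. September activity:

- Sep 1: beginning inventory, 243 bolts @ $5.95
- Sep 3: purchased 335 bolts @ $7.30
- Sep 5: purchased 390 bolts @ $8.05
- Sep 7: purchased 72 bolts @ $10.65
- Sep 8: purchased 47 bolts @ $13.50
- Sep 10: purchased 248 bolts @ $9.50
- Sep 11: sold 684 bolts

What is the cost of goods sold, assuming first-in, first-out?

COGS = $4,744.65

Sep 11, 684 sold [FIFO — oldest first]: 243 @ $5.95 + 335 @ $7.30 + 106 @ $8.05 = $4,744.65
Ending inventory: 284 @ $8.05 + 72 @ $10.65 + 47 @ $13.50 + 248 @ $9.50 = $6,043.50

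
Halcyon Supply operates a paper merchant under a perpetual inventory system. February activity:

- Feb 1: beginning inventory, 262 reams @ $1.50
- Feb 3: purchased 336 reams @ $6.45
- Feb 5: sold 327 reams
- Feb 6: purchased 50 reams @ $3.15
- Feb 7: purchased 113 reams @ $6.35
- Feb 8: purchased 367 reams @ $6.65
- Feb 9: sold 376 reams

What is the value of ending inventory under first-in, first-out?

Ending inventory = $2,808.85

Feb 5, 327 sold [FIFO — oldest first]: 262 @ $1.50 + 65 @ $6.45 = $812.25
Feb 9, 376 sold [FIFO — oldest first]: 271 @ $6.45 + 50 @ $3.15 + 55 @ $6.35 = $2,254.70
Total COGS = $812.25 + $2,254.70 = $3,066.95
Ending inventory: 58 @ $6.35 + 367 @ $6.65 = $2,808.85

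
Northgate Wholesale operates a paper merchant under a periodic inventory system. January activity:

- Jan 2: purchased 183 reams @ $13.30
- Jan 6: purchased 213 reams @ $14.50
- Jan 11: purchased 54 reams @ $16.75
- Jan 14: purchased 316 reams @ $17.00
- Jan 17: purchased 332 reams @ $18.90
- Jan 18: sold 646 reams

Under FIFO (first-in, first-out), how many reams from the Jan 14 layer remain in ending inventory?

Jan 18, 646 sold [FIFO — oldest first]: 183 @ $13.30 + 213 @ $14.50 + 54 @ $16.75 + 196 @ $17.00 = $9,758.90
Ending inventory: 120 @ $17.00 + 332 @ $18.90 = $8,314.80
Check: goods available $18,073.70 = COGS $9,758.90 + ending $8,314.80

120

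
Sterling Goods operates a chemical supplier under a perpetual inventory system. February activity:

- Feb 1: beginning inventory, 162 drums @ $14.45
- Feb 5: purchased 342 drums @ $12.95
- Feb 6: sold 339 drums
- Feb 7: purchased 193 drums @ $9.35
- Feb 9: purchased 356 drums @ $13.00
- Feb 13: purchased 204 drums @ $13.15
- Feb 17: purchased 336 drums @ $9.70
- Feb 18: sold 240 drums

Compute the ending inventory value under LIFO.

Ending inventory = $12,426.10

Feb 6, 339 sold [LIFO — newest first]: 339 @ $12.95 = $4,390.05
Feb 18, 240 sold [LIFO — newest first]: 240 @ $9.70 = $2,328.00
Total COGS = $4,390.05 + $2,328.00 = $6,718.05
Ending inventory: 162 @ $14.45 + 3 @ $12.95 + 193 @ $9.35 + 356 @ $13.00 + 204 @ $13.15 + 96 @ $9.70 = $12,426.10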